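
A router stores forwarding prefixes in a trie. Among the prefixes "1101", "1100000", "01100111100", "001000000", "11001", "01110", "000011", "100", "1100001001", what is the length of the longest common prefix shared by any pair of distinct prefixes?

Look for the deepest trie node that still has at least two words in its subtree.
e.g. "1100000" and "1100001001" share the prefix "110000" of length 6; no pair shares a longer one.
Longest shared-prefix length: 6

6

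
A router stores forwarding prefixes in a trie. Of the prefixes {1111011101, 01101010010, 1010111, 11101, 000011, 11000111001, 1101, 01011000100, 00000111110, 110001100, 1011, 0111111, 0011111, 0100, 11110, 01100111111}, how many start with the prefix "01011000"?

1

Filter for entries beginning with "01011000":
Matches: "01011000100"
Count: 1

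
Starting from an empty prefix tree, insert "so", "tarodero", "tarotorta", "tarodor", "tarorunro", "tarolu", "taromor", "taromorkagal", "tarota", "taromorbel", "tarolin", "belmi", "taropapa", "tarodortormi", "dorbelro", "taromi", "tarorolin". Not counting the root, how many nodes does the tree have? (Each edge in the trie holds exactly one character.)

For each word, the new-node count is its length minus the longest prefix already in the trie:
  "so" → 2 new (s, o)
  "tarodero" → 8 new (t, a, r, o, d, e, r, o)
  "tarotorta" → prefix "taro" already present; 5 new (t, o, r, t, a)
  "tarodor" → prefix "tarod" already present; 2 new (o, r)
  "tarorunro" → prefix "taro" already present; 5 new (r, u, n, r, o)
  "tarolu" → prefix "taro" already present; 2 new (l, u)
  "taromor" → prefix "taro" already present; 3 new (m, o, r)
  "taromorkagal" → prefix "taromor" already present; 5 new (k, a, g, a, l)
  "tarota" → prefix "tarot" already present; 1 new (a)
  "taromorbel" → prefix "taromor" already present; 3 new (b, e, l)
  "tarolin" → prefix "tarol" already present; 2 new (i, n)
  "belmi" → 5 new (b, e, l, m, i)
  "taropapa" → prefix "taro" already present; 4 new (p, a, p, a)
  "tarodortormi" → prefix "tarodor" already present; 5 new (t, o, r, m, i)
  "dorbelro" → 8 new (d, o, r, b, e, l, r, o)
  "taromi" → prefix "tarom" already present; 1 new (i)
  "tarorolin" → prefix "taror" already present; 4 new (o, l, i, n)
Total nodes = 2 + 8 + 5 + 2 + 5 + 2 + 3 + 5 + 1 + 3 + 2 + 5 + 4 + 5 + 8 + 1 + 4 = 65

65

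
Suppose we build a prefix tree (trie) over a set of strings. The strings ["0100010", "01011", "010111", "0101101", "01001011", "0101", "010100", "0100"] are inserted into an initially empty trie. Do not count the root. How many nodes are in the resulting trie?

Insert word by word; a character creates a node only if that edge doesn't already exist:
  "0100010" → 7 new (0, 1, 0, 0, 0, 1, 0)
  "01011" → prefix "010" already present; 2 new (1, 1)
  "010111" → prefix "01011" already present; 1 new (1)
  "0101101" → prefix "01011" already present; 2 new (0, 1)
  "01001011" → prefix "0100" already present; 4 new (1, 0, 1, 1)
  "0101" → prefix "0101" already present; 0 new (none)
  "010100" → prefix "0101" already present; 2 new (0, 0)
  "0100" → prefix "0100" already present; 0 new (none)
Total nodes = 7 + 2 + 1 + 2 + 4 + 0 + 2 + 0 = 18

18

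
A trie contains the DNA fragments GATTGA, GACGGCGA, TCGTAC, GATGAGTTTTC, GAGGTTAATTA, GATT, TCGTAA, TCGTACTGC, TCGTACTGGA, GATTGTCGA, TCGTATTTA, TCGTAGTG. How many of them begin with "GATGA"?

1

Traverse to the node for "GATGA", then collect every word in that subtree.
Matches: "GATGAGTTTTC"
Count: 1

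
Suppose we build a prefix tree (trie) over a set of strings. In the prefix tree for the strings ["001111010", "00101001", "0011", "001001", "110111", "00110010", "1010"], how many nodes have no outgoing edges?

6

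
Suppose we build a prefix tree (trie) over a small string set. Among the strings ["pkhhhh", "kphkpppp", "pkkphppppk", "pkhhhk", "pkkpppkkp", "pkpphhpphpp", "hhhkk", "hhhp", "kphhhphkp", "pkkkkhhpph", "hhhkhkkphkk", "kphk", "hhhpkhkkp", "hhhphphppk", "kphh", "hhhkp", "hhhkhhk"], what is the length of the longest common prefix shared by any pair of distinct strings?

The deepest shared node is where two words last agree before diverging.
"hhhkhhk" and "hhhkhkkphkk" agree on "hhhkh" (5 characters) before diverging; nothing deeper is shared.
Longest shared-prefix length: 5

5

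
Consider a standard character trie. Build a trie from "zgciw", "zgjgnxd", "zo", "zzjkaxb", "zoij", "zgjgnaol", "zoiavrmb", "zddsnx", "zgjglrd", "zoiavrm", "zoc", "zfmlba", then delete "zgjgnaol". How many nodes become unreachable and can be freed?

3

Walk "zgjgnaol" from the leaf back toward the root, removing each node that no remaining word uses.
The suffix "aol" (3 nodes) is used only by "zgjgnaol"; the node for "zgjgn" still has the child "x", so pruning stops there.
Nodes removed: 3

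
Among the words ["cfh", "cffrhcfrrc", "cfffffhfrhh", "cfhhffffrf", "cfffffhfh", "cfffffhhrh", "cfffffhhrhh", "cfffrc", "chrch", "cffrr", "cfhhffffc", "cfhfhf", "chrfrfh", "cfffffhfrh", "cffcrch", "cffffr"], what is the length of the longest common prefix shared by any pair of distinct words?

The deepest shared node is where two words last agree before diverging.
"cfffffhfrh" and "cfffffhfrhh" agree on "cfffffhfrh" (10 characters) before diverging; nothing deeper is shared.
Longest shared-prefix length: 10

10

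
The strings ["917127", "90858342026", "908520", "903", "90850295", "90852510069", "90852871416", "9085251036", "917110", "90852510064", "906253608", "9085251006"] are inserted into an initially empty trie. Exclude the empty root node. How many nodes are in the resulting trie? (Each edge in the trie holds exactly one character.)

Count nodes per top-level branch (shared prefixes stored once):
  '9'-branch (903, 906253608, 90850295, 908520, 9085251006, 90852510064, 90852510069, 9085251036, 90852871416, 90858342026, 917110, 917127): 47 nodes
Sum: 47

47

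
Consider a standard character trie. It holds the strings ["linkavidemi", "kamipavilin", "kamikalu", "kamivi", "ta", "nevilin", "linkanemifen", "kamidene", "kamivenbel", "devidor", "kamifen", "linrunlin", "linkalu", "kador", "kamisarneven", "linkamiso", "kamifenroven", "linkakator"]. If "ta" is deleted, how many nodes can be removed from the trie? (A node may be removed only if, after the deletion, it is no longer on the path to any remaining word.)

Walk "ta" from the leaf back toward the root, removing each node that no remaining word uses.
No other word shares any prefix with "ta", so all 2 of its nodes go.
Nodes removed: 2

2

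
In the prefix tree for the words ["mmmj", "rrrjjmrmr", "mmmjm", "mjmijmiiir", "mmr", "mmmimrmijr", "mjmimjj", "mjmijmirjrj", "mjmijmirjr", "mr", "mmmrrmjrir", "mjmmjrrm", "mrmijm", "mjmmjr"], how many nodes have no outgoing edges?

10

A leaf is a node with no children — equivalently, the end of a word that is not a proper prefix of any other stored word.
Those words: "mjmijmiiir", "mjmijmirjrj", "mjmimjj", "mjmmjrrm", "mmmimrmijr", "mmmjm", "mmmrrmjrir", "mmr", "mrmijm", "rrrjjmrmr"
Leaf count: 10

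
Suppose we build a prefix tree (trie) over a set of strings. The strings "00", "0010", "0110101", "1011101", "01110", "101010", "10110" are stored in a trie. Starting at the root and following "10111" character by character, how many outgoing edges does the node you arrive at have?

Walk "10111" from the root, arriving at one node.
Distinct next characters after "10111": 0.
That node has 1 child edge.

1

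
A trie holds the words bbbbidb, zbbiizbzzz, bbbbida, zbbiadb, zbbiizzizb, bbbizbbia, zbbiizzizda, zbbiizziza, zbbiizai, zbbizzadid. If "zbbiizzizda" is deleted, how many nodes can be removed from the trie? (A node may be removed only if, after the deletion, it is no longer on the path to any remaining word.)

A node on "zbbiizzizda"'s path can go only if nothing else ends at it or branches off below it.
The suffix "da" (2 nodes) is used only by "zbbiizzizda"; the node for "zbbiizziz" still has the child "b", so pruning stops there.
Nodes removed: 2

2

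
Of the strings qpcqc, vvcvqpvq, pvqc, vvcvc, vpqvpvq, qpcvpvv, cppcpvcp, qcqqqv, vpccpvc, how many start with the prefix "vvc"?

2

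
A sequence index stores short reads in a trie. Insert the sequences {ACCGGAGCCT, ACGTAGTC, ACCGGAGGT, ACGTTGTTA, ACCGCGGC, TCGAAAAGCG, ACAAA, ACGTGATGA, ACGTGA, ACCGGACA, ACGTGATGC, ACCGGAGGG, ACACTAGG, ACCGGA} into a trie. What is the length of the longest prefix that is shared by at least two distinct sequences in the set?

Equivalently: take the maximum, over all pairs, of their longest common prefix length.
"ACCGGAGGG" and "ACCGGAGGT" agree on "ACCGGAGG" (8 characters) before diverging; nothing deeper is shared.
Longest shared-prefix length: 8

8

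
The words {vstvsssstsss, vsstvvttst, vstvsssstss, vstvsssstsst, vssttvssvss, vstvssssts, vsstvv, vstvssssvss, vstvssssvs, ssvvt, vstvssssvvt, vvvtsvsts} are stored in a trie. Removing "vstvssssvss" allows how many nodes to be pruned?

1

After clearing the end-marker at "vstvssssvss", prune upward until reaching a node still needed by another word.
The suffix "s" (1 node) is used only by "vstvssssvss"; "vstvssssvs" is itself a stored word, so pruning stops there.
Nodes removed: 1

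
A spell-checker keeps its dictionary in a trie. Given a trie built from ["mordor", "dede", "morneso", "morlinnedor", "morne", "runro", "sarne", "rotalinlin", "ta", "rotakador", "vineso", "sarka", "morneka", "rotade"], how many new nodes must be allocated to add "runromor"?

3

The longest prefix of "runromor" already in the trie is "runro" (length 5).
New nodes needed: |"runromor"| − 5 = 8 − 5 = 3.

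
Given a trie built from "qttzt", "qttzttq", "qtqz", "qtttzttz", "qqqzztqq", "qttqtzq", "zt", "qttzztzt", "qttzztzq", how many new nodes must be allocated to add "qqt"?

1

The longest prefix of "qqt" already in the trie is "qq" (length 2).
New nodes needed: |"qqt"| − 2 = 3 − 2 = 1.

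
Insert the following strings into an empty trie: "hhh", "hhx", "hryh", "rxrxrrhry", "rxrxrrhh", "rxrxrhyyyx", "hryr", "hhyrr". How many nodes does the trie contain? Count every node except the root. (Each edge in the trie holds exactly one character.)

26

Trie structure (* marks end of a word):
(root)
├─ h
│  ├─ h
│  │  ├─ h *
│  │  ├─ x *
│  │  └─ y
│  │     └─ r
│  │        └─ r *
│  └─ r
│     └─ y
│        ├─ h *
│        └─ r *
└─ r
   └─ x
      └─ r
         └─ x
            └─ r
               ├─ h
               │  └─ y
               │     └─ y
               │        └─ y
               │           └─ x *
               └─ r
                  └─ h
                     ├─ h *
                     └─ r
                        └─ y *
Counting every labelled node above: 26.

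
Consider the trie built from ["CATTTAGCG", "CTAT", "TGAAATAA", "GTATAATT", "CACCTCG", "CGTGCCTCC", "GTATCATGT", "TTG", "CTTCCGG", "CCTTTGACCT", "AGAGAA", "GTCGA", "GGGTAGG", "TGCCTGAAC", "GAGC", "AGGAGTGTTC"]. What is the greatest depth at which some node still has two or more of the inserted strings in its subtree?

Equivalently: take the maximum, over all pairs, of their longest common prefix length.
"GTATAATT" and "GTATCATGT" agree on "GTAT" (4 characters) before diverging; nothing deeper is shared.
Longest shared-prefix length: 4

4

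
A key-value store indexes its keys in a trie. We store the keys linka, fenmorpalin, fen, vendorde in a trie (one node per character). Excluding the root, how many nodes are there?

24

Count nodes per top-level branch (shared prefixes stored once):
  'f'-branch (fen, fenmorpalin): 11 nodes
  'l'-branch (linka): 5 nodes
  'v'-branch (vendorde): 8 nodes
Sum: 24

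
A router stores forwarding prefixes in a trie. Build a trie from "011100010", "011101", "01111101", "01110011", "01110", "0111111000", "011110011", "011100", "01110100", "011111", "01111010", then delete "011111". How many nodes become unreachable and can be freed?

After clearing the end-marker at "011111", prune upward until reaching a node still needed by another word.
Every node on "011111" is still needed (e.g. by "01111101"), so nothing is freed.
Nodes removed: 0

0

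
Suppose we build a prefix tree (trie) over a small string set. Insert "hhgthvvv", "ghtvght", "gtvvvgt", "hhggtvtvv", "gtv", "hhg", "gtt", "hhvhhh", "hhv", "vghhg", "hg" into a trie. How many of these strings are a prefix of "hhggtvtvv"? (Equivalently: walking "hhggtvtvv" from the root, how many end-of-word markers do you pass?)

Walk "hhggtvtvv" from the root; an end-of-word marker is hit whenever a stored word is a prefix of "hhggtvtvv".
Prefixes of the query that are stored words: "hhg", "hhggtvtvv"
Count: 2

2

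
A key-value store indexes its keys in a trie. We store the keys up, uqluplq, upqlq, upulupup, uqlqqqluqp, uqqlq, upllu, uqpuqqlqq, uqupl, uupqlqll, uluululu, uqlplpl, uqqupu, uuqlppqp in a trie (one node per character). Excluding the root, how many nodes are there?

67

Count nodes per top-level branch (shared prefixes stored once):
  'u'-branch (uluululu, up, upllu, upqlq, upulupup, uqlplpl, uqlqqqluqp, uqluplq, uqpuqqlqq, uqqlq, uqqupu, uqupl, uupqlqll, uuqlppqp): 67 nodes
Sum: 67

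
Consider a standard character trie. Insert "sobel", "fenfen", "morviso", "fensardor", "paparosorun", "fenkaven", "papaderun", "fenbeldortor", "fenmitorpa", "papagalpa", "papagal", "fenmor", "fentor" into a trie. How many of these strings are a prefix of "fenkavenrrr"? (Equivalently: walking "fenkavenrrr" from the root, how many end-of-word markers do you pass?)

1

Check each prefix of "fenkavenrrr" against the stored set — each match is an end-marker on the path.
Prefixes of the query that are stored words: "fenkaven"
Count: 1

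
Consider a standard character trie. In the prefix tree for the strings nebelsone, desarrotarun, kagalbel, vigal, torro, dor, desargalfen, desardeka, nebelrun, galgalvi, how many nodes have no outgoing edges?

10

A leaf is a node with no children — equivalently, the end of a word that is not a proper prefix of any other stored word.
Those words: "desardeka", "desargalfen", "desarrotarun", "dor", "galgalvi", "kagalbel", "nebelrun", "nebelsone", "torro", "vigal"
Leaf count: 10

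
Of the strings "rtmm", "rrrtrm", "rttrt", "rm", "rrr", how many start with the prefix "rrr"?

2

Walk to "rrr"; the words in its subtree are exactly those with that prefix.
Matches: "rrr", "rrrtrm"
Count: 2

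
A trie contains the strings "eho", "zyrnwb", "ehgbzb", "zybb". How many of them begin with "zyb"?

Traverse to the node for "zyb", then collect every word in that subtree.
Matches: "zybb"
Count: 1

1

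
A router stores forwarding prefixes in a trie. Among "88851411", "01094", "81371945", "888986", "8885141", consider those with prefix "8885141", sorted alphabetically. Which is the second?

88851411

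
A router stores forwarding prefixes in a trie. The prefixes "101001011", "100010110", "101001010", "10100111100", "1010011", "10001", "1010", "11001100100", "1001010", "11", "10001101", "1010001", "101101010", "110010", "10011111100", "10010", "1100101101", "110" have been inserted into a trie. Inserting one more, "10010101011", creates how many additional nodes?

Walking "10010101011" from the root, the first 7 characters ("1001010") follow existing edges; "1" is the first miss.
New nodes needed: |"10010101011"| − 7 = 11 − 7 = 4.

4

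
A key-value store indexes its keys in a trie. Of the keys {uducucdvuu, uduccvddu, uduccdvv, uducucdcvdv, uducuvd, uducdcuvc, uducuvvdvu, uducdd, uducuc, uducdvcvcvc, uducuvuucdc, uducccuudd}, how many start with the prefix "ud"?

12

Filter for entries beginning with "ud":
Words under "ud": uducccuudd, uduccdvv, uduccvddu, uducdcuvc, uducdd, uducdvcvcvc, uducuc, uducucdcvdv, uducucdvuu, uducuvd, uducuvuucdc, uducuvvdvu
Count: 12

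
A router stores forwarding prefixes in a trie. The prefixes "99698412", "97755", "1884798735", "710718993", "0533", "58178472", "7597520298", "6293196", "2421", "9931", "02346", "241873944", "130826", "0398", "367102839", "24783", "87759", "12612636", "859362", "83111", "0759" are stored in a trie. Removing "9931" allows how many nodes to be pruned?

A node on "9931"'s path can go only if nothing else ends at it or branches off below it.
The suffix "31" (2 nodes) is used only by "9931"; the node for "99" still has the child "6", so pruning stops there.
Nodes removed: 2

2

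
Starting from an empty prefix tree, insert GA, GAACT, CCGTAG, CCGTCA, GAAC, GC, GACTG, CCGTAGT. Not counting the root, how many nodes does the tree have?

18

For each word, the new-node count is its length minus the longest prefix already in the trie:
  "GA" → 2 new (G, A)
  "GAACT" → prefix "GA" already present; 3 new (A, C, T)
  "CCGTAG" → 6 new (C, C, G, T, A, G)
  "CCGTCA" → prefix "CCGT" already present; 2 new (C, A)
  "GAAC" → prefix "GAAC" already present; 0 new (none)
  "GC" → prefix "G" already present; 1 new (C)
  "GACTG" → prefix "GA" already present; 3 new (C, T, G)
  "CCGTAGT" → prefix "CCGTAG" already present; 1 new (T)
Total nodes = 2 + 3 + 6 + 2 + 0 + 1 + 3 + 1 = 18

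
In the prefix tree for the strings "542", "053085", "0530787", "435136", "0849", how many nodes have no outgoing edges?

5

A leaf is a node with no children — equivalently, the end of a word that is not a proper prefix of any other stored word.
Those words: "0530787", "053085", "0849", "435136", "542"
Leaf count: 5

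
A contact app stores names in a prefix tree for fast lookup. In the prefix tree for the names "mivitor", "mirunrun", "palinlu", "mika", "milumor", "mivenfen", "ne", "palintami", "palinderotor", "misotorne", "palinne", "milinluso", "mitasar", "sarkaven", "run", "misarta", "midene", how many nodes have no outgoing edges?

A leaf is a node with no children — equivalently, the end of a word that is not a proper prefix of any other stored word.
Those words: "midene", "mika", "milinluso", "milumor", "mirunrun", "misarta", "misotorne", "mitasar", "mivenfen", "mivitor", "ne", "palinderotor", "palinlu", "palinne", "palintami", "run", "sarkaven"
Leaf count: 17

17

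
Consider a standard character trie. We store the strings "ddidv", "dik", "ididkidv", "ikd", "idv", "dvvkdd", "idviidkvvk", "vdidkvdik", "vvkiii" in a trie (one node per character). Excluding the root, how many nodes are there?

Trace insertions, counting only characters that open a new branch:
  "ddidv" → 5 new (d, d, i, d, v)
  "dik" → prefix "d" already present; 2 new (i, k)
  "ididkidv" → 8 new (i, d, i, d, k, i, d, v)
  "ikd" → prefix "i" already present; 2 new (k, d)
  "idv" → prefix "id" already present; 1 new (v)
  "dvvkdd" → prefix "d" already present; 5 new (v, v, k, d, d)
  "idviidkvvk" → prefix "idv" already present; 7 new (i, i, d, k, v, v, k)
  "vdidkvdik" → 9 new (v, d, i, d, k, v, d, i, k)
  "vvkiii" → prefix "v" already present; 5 new (v, k, i, i, i)
Total nodes = 5 + 2 + 8 + 2 + 1 + 5 + 7 + 9 + 5 = 44

44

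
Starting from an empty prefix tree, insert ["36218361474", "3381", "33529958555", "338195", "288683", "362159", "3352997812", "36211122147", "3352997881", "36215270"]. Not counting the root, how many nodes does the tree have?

Count nodes per top-level branch (shared prefixes stored once):
  '2'-branch (288683): 6 nodes
  '3'-branch (33529958555, 3352997812, 3352997881, 3381, 338195, 36211122147, 36215270, 362159, 36218361474): 43 nodes
Sum: 49

49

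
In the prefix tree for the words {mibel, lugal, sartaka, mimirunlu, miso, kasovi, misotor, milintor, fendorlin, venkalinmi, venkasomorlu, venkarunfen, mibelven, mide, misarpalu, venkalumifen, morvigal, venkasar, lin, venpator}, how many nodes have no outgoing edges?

A leaf is a node with no children — equivalently, the end of a word that is not a proper prefix of any other stored word.
Those words: "fendorlin", "kasovi", "lin", "lugal", "mibelven", "mide", "milintor", "mimirunlu", "misarpalu", "misotor", "morvigal", "sartaka", "venkalinmi", "venkalumifen", "venkarunfen", "venkasar", "venkasomorlu", "venpator"
Leaf count: 18

18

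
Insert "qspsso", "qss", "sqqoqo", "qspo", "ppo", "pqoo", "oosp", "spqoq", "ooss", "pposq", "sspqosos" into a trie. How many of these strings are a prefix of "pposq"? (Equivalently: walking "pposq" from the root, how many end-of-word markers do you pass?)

2

Traverse "pposq" character by character; count nodes along the way that are marked as word ends.
Prefixes of the query that are stored words: "ppo", "pposq"
Count: 2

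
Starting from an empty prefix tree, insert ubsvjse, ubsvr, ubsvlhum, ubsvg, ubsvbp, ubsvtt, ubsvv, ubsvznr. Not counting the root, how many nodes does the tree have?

21

Count nodes per top-level branch (shared prefixes stored once):
  'u'-branch (ubsvbp, ubsvg, ubsvjse, ubsvlhum, ubsvr, ubsvtt, ubsvv, ubsvznr): 21 nodes
Sum: 21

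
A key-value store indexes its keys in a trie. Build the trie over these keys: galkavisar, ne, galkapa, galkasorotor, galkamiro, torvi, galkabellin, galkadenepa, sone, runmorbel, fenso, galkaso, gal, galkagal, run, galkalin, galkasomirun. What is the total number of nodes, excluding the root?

71

For each word, the new-node count is its length minus the longest prefix already in the trie:
  "galkavisar" → 10 new (g, a, l, k, a, v, i, s, a, r)
  "ne" → 2 new (n, e)
  "galkapa" → prefix "galka" already present; 2 new (p, a)
  "galkasorotor" → prefix "galka" already present; 7 new (s, o, r, o, t, o, r)
  "galkamiro" → prefix "galka" already present; 4 new (m, i, r, o)
  "torvi" → 5 new (t, o, r, v, i)
  "galkabellin" → prefix "galka" already present; 6 new (b, e, l, l, i, n)
  "galkadenepa" → prefix "galka" already present; 6 new (d, e, n, e, p, a)
  "sone" → 4 new (s, o, n, e)
  "runmorbel" → 9 new (r, u, n, m, o, r, b, e, l)
  "fenso" → 5 new (f, e, n, s, o)
  "galkaso" → prefix "galkaso" already present; 0 new (none)
  "gal" → prefix "gal" already present; 0 new (none)
  "galkagal" → prefix "galka" already present; 3 new (g, a, l)
  "run" → prefix "run" already present; 0 new (none)
  "galkalin" → prefix "galka" already present; 3 new (l, i, n)
  "galkasomirun" → prefix "galkaso" already present; 5 new (m, i, r, u, n)
Total nodes = 10 + 2 + 2 + 7 + 4 + 5 + 6 + 6 + 4 + 9 + 5 + 0 + 0 + 3 + 0 + 3 + 5 = 71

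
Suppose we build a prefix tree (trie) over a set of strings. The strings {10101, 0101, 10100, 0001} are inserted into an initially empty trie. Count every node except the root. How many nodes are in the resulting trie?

Trace insertions, counting only characters that open a new branch:
  "10101" → 5 new (1, 0, 1, 0, 1)
  "0101" → 4 new (0, 1, 0, 1)
  "10100" → prefix "1010" already present; 1 new (0)
  "0001" → prefix "0" already present; 3 new (0, 0, 1)
Total nodes = 5 + 4 + 1 + 3 = 13

13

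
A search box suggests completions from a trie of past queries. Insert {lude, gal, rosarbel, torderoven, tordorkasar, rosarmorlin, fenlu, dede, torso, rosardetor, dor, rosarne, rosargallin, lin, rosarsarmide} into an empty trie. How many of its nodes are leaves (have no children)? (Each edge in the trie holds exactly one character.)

15

A leaf is a node with no children — equivalently, the end of a word that is not a proper prefix of any other stored word.
Those words: "dede", "dor", "fenlu", "gal", "lin", "lude", "rosarbel", "rosardetor", "rosargallin", "rosarmorlin", "rosarne", "rosarsarmide", "torderoven", "tordorkasar", "torso"
Leaf count: 15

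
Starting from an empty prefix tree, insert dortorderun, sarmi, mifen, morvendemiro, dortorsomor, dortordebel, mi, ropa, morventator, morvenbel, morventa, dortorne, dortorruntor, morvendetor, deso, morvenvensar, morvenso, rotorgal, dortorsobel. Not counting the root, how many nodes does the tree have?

Trace insertions, counting only characters that open a new branch:
  "dortorderun" → 11 new (d, o, r, t, o, r, d, e, r, u, n)
  "sarmi" → 5 new (s, a, r, m, i)
  "mifen" → 5 new (m, i, f, e, n)
  "morvendemiro" → prefix "m" already present; 11 new (o, r, v, e, n, d, e, m, i, r, o)
  "dortorsomor" → prefix "dortor" already present; 5 new (s, o, m, o, r)
  "dortordebel" → prefix "dortorde" already present; 3 new (b, e, l)
  "mi" → prefix "mi" already present; 0 new (none)
  "ropa" → 4 new (r, o, p, a)
  "morventator" → prefix "morven" already present; 5 new (t, a, t, o, r)
  "morvenbel" → prefix "morven" already present; 3 new (b, e, l)
  "morventa" → prefix "morventa" already present; 0 new (none)
  "dortorne" → prefix "dortor" already present; 2 new (n, e)
  "dortorruntor" → prefix "dortor" already present; 6 new (r, u, n, t, o, r)
  "morvendetor" → prefix "morvende" already present; 3 new (t, o, r)
  "deso" → prefix "d" already present; 3 new (e, s, o)
  "morvenvensar" → prefix "morven" already present; 6 new (v, e, n, s, a, r)
  "morvenso" → prefix "morven" already present; 2 new (s, o)
  "rotorgal" → prefix "ro" already present; 6 new (t, o, r, g, a, l)
  "dortorsobel" → prefix "dortorso" already present; 3 new (b, e, l)
Total nodes = 11 + 5 + 5 + 11 + 5 + 3 + 0 + 4 + 5 + 3 + 0 + 2 + 6 + 3 + 3 + 6 + 2 + 6 + 3 = 83

83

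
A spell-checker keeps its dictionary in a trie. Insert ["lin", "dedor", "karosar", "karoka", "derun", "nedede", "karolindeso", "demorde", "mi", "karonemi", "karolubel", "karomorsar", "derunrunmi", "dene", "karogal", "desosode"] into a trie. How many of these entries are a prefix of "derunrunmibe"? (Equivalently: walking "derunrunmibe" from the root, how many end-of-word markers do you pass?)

2

Walk "derunrunmibe" from the root; an end-of-word marker is hit whenever a stored word is a prefix of "derunrunmibe".
Prefixes of the query that are stored words: "derun", "derunrunmi"
Count: 2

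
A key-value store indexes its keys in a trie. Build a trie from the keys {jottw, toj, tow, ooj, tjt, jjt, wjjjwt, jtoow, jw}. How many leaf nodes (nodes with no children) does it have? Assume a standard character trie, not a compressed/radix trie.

9

A leaf is a node with no children — equivalently, the end of a word that is not a proper prefix of any other stored word.
Those words: "jjt", "jottw", "jtoow", "jw", "ooj", "tjt", "toj", "tow", "wjjjwt"
Leaf count: 9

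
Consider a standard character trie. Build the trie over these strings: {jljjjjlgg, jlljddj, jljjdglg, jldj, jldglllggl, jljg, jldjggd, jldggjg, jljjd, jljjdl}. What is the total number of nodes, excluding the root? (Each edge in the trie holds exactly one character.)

Trie structure (* marks end of a word):
(root)
└─ j
   └─ l
      ├─ d
      │  ├─ g
      │  │  ├─ g
      │  │  │  └─ j
      │  │  │     └─ g *
      │  │  └─ l
      │  │     └─ l
      │  │        └─ l
      │  │           └─ g
      │  │              └─ g
      │  │                 └─ l *
      │  └─ j *
      │     └─ g
      │        └─ g
      │           └─ d *
      ├─ j
      │  ├─ g *
      │  └─ j
      │     ├─ d *
      │     │  ├─ g
      │     │  │  └─ l
      │     │  │     └─ g *
      │     │  └─ l *
      │     └─ j
      │        └─ j
      │           └─ l
      │              └─ g
      │                 └─ g *
      └─ l
         └─ j
            └─ d
               └─ d
                  └─ j *
Counting every labelled node above: 35.

35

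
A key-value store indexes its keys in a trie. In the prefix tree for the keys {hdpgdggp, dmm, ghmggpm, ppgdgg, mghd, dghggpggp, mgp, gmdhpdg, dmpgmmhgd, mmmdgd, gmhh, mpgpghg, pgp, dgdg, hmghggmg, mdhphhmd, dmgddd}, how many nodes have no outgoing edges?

Leaves are exactly the stored words that no other stored word extends.
Those words: "dgdg", "dghggpggp", "dmgddd", "dmm", "dmpgmmhgd", "ghmggpm", "gmdhpdg", "gmhh", "hdpgdggp", "hmghggmg", "mdhphhmd", "mghd", "mgp", "mmmdgd", "mpgpghg", "pgp", "ppgdgg"
Leaf count: 17

17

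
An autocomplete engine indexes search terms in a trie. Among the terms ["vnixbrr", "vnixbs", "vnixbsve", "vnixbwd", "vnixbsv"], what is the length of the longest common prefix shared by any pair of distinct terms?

7

Equivalently: take the maximum, over all pairs, of their longest common prefix length.
e.g. "vnixbsv" and "vnixbsve" share the prefix "vnixbsv" of length 7; no pair shares a longer one.
Longest shared-prefix length: 7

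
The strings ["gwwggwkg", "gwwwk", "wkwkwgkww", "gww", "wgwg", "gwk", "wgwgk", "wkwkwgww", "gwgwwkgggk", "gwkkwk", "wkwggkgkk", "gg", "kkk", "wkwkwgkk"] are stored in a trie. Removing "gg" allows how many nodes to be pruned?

After clearing the end-marker at "gg", prune upward until reaching a node still needed by another word.
The suffix "g" (1 node) is used only by "gg"; the node for "g" still has the child "w", so pruning stops there.
Nodes removed: 1

1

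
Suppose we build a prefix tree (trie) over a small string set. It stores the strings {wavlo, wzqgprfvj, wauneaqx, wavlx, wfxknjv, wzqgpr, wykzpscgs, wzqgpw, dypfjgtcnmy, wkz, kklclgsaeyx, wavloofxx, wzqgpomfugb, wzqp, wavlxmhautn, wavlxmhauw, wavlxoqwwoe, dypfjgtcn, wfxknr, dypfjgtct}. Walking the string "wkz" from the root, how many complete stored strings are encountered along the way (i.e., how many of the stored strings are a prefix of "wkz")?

Traverse "wkz" character by character; count nodes along the way that are marked as word ends.
Prefixes of the query that are stored words: "wkz"
Count: 1

1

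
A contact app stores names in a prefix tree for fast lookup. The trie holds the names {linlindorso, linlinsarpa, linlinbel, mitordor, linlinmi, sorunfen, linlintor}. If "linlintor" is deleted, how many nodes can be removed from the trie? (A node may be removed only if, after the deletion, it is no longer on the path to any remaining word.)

3

A node on "linlintor"'s path can go only if nothing else ends at it or branches off below it.
The suffix "tor" (3 nodes) is used only by "linlintor"; the node for "linlin" still has the child "d", so pruning stops there.
Nodes removed: 3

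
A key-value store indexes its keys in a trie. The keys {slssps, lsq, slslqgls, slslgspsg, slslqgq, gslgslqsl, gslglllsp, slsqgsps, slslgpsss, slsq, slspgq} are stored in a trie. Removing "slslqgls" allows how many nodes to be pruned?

2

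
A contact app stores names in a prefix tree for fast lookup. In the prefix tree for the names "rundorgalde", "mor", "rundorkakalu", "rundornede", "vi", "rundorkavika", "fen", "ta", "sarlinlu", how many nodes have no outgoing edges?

9

A leaf is a node with no children — equivalently, the end of a word that is not a proper prefix of any other stored word.
Those words: "fen", "mor", "rundorgalde", "rundorkakalu", "rundorkavika", "rundornede", "sarlinlu", "ta", "vi"
Leaf count: 9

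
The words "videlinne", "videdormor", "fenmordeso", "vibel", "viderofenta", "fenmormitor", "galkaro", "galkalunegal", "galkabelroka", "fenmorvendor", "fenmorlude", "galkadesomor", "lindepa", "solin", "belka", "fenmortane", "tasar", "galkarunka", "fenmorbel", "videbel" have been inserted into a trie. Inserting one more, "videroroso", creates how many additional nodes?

4

Walking "videroroso" from the root, the first 6 characters ("videro") follow existing edges; "r" is the first miss.
So 10 − 6 = 4 new nodes.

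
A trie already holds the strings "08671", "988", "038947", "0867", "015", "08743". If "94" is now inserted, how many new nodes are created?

1

"9" is already a path in the trie; the remaining "4" must be added.
New nodes needed: |"94"| − 1 = 2 − 1 = 1.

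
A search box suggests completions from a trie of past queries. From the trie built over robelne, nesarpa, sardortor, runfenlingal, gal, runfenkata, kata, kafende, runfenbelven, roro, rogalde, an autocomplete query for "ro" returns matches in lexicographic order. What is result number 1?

robelne

DFS of the "ro" subtree visits, in order: "robelne", "rogalde", "roro"
The 1st is robelne.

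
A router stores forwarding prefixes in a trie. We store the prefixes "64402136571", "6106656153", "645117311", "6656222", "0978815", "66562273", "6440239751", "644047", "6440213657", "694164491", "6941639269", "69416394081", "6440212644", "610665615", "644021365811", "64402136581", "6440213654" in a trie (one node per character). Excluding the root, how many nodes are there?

Insert word by word; a character creates a node only if that edge doesn't already exist:
  "64402136571" → 11 new (6, 4, 4, 0, 2, 1, 3, 6, 5, 7, 1)
  "6106656153" → prefix "6" already present; 9 new (1, 0, 6, 6, 5, 6, 1, 5, 3)
  "645117311" → prefix "64" already present; 7 new (5, 1, 1, 7, 3, 1, 1)
  "6656222" → prefix "6" already present; 6 new (6, 5, 6, 2, 2, 2)
  "0978815" → 7 new (0, 9, 7, 8, 8, 1, 5)
  "66562273" → prefix "665622" already present; 2 new (7, 3)
  "6440239751" → prefix "64402" already present; 5 new (3, 9, 7, 5, 1)
  "644047" → prefix "6440" already present; 2 new (4, 7)
  "6440213657" → prefix "6440213657" already present; 0 new (none)
  "694164491" → prefix "6" already present; 8 new (9, 4, 1, 6, 4, 4, 9, 1)
  "6941639269" → prefix "69416" already present; 5 new (3, 9, 2, 6, 9)
  "69416394081" → prefix "6941639" already present; 4 new (4, 0, 8, 1)
  "6440212644" → prefix "644021" already present; 4 new (2, 6, 4, 4)
  "610665615" → prefix "610665615" already present; 0 new (none)
  "644021365811" → prefix "644021365" already present; 3 new (8, 1, 1)
  "64402136581" → prefix "64402136581" already present; 0 new (none)
  "6440213654" → prefix "644021365" already present; 1 new (4)
Total nodes = 11 + 9 + 7 + 6 + 7 + 2 + 5 + 2 + 0 + 8 + 5 + 4 + 4 + 0 + 3 + 0 + 1 = 74

74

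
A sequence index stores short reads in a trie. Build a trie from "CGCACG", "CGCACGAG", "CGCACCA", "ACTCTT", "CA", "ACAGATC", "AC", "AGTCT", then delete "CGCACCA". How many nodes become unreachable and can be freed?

Walk "CGCACCA" from the leaf back toward the root, removing each node that no remaining word uses.
The suffix "CA" (2 nodes) is used only by "CGCACCA"; the node for "CGCAC" still has the child "G", so pruning stops there.
Nodes removed: 2

2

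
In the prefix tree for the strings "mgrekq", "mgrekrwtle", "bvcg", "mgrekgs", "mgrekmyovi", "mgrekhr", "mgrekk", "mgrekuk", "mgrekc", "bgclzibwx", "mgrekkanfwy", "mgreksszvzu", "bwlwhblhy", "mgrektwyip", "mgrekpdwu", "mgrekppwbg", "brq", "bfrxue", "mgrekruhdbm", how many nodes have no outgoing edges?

18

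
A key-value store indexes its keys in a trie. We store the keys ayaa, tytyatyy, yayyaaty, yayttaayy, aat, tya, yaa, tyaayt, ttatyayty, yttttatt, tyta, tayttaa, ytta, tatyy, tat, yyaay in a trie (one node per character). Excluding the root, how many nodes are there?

63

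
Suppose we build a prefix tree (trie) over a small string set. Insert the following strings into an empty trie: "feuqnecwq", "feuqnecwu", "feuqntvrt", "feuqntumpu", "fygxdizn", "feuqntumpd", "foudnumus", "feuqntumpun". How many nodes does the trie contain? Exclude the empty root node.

35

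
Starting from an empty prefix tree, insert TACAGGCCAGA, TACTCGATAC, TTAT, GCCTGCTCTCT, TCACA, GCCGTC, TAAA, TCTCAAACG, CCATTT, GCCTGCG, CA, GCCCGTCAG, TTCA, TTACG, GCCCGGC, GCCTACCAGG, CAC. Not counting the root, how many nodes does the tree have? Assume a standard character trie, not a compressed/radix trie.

75

Insert word by word; a character creates a node only if that edge doesn't already exist:
  "TACAGGCCAGA" → 11 new (T, A, C, A, G, G, C, C, A, G, A)
  "TACTCGATAC" → prefix "TAC" already present; 7 new (T, C, G, A, T, A, C)
  "TTAT" → prefix "T" already present; 3 new (T, A, T)
  "GCCTGCTCTCT" → 11 new (G, C, C, T, G, C, T, C, T, C, T)
  "TCACA" → prefix "T" already present; 4 new (C, A, C, A)
  "GCCGTC" → prefix "GCC" already present; 3 new (G, T, C)
  "TAAA" → prefix "TA" already present; 2 new (A, A)
  "TCTCAAACG" → prefix "TC" already present; 7 new (T, C, A, A, A, C, G)
  "CCATTT" → 6 new (C, C, A, T, T, T)
  "GCCTGCG" → prefix "GCCTGC" already present; 1 new (G)
  "CA" → prefix "C" already present; 1 new (A)
  "GCCCGTCAG" → prefix "GCC" already present; 6 new (C, G, T, C, A, G)
  "TTCA" → prefix "TT" already present; 2 new (C, A)
  "TTACG" → prefix "TTA" already present; 2 new (C, G)
  "GCCCGGC" → prefix "GCCCG" already present; 2 new (G, C)
  "GCCTACCAGG" → prefix "GCCT" already present; 6 new (A, C, C, A, G, G)
  "CAC" → prefix "CA" already present; 1 new (C)
Total nodes = 11 + 7 + 3 + 11 + 4 + 3 + 2 + 7 + 6 + 1 + 1 + 6 + 2 + 2 + 2 + 6 + 1 = 75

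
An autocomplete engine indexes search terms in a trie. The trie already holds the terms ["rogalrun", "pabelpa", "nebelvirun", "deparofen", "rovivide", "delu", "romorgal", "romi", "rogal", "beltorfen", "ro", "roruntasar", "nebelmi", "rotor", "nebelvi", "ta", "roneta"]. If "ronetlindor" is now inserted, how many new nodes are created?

6

The longest prefix of "ronetlindor" already in the trie is "ronet" (length 5).
So 11 − 5 = 6 new nodes.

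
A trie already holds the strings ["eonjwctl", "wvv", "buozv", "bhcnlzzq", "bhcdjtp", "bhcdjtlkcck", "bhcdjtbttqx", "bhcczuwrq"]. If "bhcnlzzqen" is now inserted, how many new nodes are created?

"bhcnlzzq" is already a path in the trie; the remaining "en" must be added.
So 10 − 8 = 2 new nodes.

2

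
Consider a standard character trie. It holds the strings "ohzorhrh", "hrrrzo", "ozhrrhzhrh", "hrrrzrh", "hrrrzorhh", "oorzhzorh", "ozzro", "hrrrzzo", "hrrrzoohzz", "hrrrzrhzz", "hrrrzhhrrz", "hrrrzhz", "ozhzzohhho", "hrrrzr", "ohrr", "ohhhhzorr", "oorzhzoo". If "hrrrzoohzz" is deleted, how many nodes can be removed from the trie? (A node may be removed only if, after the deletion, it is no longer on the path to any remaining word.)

4

After clearing the end-marker at "hrrrzoohzz", prune upward until reaching a node still needed by another word.
The suffix "ohzz" (4 nodes) is used only by "hrrrzoohzz"; the node for "hrrrzo" still has the child "r", so pruning stops there.
Nodes removed: 4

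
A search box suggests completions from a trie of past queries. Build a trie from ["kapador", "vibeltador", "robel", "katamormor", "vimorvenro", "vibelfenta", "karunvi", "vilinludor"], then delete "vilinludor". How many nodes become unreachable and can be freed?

Walk "vilinludor" from the leaf back toward the root, removing each node that no remaining word uses.
The suffix "linludor" (8 nodes) is used only by "vilinludor"; the node for "vi" still has the child "b", so pruning stops there.
Nodes removed: 8

8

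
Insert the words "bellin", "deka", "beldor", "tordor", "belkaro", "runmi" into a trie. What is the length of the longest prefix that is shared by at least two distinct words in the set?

Look for the deepest trie node that still has at least two words in its subtree.
e.g. "beldor" and "belkaro" share the prefix "bel" of length 3; no pair shares a longer one.
Longest shared-prefix length: 3

3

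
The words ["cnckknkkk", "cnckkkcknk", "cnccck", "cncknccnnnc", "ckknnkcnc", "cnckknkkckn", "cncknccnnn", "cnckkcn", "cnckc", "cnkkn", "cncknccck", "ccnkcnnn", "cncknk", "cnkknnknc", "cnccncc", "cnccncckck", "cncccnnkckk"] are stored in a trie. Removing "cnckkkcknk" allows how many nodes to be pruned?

5

After clearing the end-marker at "cnckkkcknk", prune upward until reaching a node still needed by another word.
The suffix "kcknk" (5 nodes) is used only by "cnckkkcknk"; the node for "cnckk" still has the child "n", so pruning stops there.
Nodes removed: 5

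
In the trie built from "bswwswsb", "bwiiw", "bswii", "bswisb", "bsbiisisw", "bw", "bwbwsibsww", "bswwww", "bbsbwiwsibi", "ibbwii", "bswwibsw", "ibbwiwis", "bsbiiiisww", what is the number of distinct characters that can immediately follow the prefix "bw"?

2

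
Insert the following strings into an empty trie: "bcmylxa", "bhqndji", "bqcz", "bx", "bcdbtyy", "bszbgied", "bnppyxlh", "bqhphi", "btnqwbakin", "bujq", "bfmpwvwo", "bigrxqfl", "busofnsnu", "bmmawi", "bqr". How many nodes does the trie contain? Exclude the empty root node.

Count nodes per top-level branch (shared prefixes stored once):
  'b'-branch (bcdbtyy, bcmylxa, bfmpwvwo, bhqndji, bigrxqfl, bmmawi, bnppyxlh, bqcz, bqhphi, bqr, bszbgied, btnqwbakin, bujq, busofnsnu, bx): 79 nodes
Sum: 79

79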